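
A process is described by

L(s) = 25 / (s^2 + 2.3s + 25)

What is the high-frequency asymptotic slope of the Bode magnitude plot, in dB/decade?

Each pole contributes −20 dB/decade at high frequency; each zero contributes +20 dB/decade.
Net: 0 zero(s) − 2 pole(s) → -40 dB/decade.

-40 dB/decade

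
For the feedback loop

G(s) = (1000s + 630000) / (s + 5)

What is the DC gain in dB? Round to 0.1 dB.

G(0) = 630000 / 5 = 1.26e+05
20 log₁₀(1.26e+05) ≈ 102.01 dB

102.0 dB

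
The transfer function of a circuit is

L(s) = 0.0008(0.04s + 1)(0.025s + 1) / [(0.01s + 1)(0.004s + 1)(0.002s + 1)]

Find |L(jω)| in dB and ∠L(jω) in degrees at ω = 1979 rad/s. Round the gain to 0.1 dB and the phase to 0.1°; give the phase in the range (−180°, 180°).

At ω = 1979 rad/s:
zero (1 + j1979·0.04) = 1 + j79.16 → |·| ≈ 79.166, ∠ ≈ 89.28°
zero (1 + j1979·0.025) = 1 + j49.475 → |·| ≈ 49.485, ∠ ≈ 88.84°
pole (1 + j1979·0.01) = 1 + j19.79 → |·| ≈ 19.815, ∠ ≈ 87.11°
pole (1 + j1979·0.004) = 1 + j7.916 → |·| ≈ 7.9789, ∠ ≈ 82.80°
pole (1 + j1979·0.002) = 1 + j3.958 → |·| ≈ 4.0824, ∠ ≈ 75.82°
|L| = 0.0008 · 79.166 · 49.485 / (19.815 · 7.9789 · 4.0824) ≈ 0.0048557
Gain = 20 log₁₀(0.0048557) ≈ -46.27 dB
∠L = (89.28° + 88.84°) − (87.11° + 82.80° + 75.82°) = -67.61°

-46.3 dB, -67.6°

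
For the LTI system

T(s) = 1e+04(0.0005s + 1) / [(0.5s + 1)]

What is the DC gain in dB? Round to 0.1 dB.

80.0 dB

T(0) = 1e+04 · 1 / 1 = 10000
20 log₁₀(10000) ≈ 80.00 dB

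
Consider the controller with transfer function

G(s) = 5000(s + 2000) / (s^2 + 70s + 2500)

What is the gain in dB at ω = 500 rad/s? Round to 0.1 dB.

At s = jω = j500:
zero (s+2000): 2000 + j500 → |·| = √(2000²+500²) = √4250000 ≈ 2061.6, ∠ = arctan(500/2000) ≈ 14.04°
quadratic: (j500)² + 70·j500 + 2500 = -247500 + j35000 → |·| ≈ 2.4996e+05, ∠ ≈ 171.95°
|G| = 5000 · 2061.6 / 2.4996e+05 ≈ 41.239
Gain = 20 log₁₀(41.239) ≈ 32.31 dB

32.3 dB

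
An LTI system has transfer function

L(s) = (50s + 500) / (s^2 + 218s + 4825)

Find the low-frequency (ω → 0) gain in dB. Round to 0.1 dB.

L(0) = 500 / 4825 ≈ 0.10363
20 log₁₀(0.10363) ≈ -19.69 dB

-19.7 dB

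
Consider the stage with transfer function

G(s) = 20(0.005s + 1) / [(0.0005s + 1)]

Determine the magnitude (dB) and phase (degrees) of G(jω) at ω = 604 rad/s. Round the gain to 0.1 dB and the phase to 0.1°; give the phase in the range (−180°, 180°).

35.7 dB, 54.9°

At ω = 604 rad/s:
zero (1 + j604·0.005) = 1 + j3.02 → |·| ≈ 3.1813, ∠ ≈ 71.68°
pole (1 + j604·0.0005) = 1 + j0.302 → |·| ≈ 1.0446, ∠ ≈ 16.80°
|G| = 20 · 3.1813 / (1.0446) ≈ 60.909
Gain = 20 log₁₀(60.909) ≈ 35.69 dB
∠G = (71.68°) − (16.80°) = 54.88°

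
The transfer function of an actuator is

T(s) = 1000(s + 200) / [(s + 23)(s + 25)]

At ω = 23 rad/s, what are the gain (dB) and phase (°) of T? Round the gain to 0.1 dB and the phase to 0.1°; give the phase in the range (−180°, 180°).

45.2 dB, -81.1°

At s = jω = j23:
zero (s+200): 200 + j23 → |·| = √(200²+23²) = √40529 ≈ 201.32, ∠ = arctan(23/200) ≈ 6.56°
pole (s+23): 23 + j23 → |·| = √(23²+23²) = √1058 ≈ 32.527, ∠ = arctan(23/23) ≈ 45.00°
pole (s+25): 25 + j23 → |·| = √(25²+23²) = √1154 ≈ 33.971, ∠ = arctan(23/25) ≈ 42.61°
|T| = 1000 · 201.32 / 1105 ≈ 182.19
Gain = 20 log₁₀(182.19) ≈ 45.21 dB
∠T = 6.56° − 87.61° = -81.05°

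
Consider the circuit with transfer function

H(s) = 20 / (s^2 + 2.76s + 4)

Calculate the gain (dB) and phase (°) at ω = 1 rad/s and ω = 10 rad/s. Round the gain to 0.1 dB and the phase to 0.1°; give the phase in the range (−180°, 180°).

At s = jω = j1:
quadratic: (j1)² + 2.76·j1 + 4 = 3 + j2.76 → |·| ≈ 4.0765, ∠ ≈ 42.61°
|H| = 20 / 4.0765 ≈ 4.9062
Gain = 20 log₁₀(4.9062) ≈ 13.81 dB
∠H = 0.00° − 42.61° = -42.61°

At s = jω = j10:
quadratic: (j10)² + 2.76·j10 + 4 = -96 + j27.6 → |·| ≈ 99.889, ∠ ≈ 163.96°
|H| = 20 / 99.889 ≈ 0.20022
Gain = 20 log₁₀(0.20022) ≈ -13.97 dB
∠H = 0.00° − 163.96° = -163.96°

ω = 1: 13.8 dB, -42.6°; ω = 10: -14.0 dB, -164.0°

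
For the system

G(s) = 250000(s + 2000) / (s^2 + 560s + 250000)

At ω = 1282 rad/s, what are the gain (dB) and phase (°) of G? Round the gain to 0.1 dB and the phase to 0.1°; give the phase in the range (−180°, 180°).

At s = jω = j1282:
zero (s+2000): 2000 + j1282 → |·| = √(2000²+1282²) = √5643524 ≈ 2375.6, ∠ = arctan(1282/2000) ≈ 32.66°
quadratic: (j1282)² + 560·j1282 + 250000 = -1393524 + j717920 → |·| ≈ 1.5676e+06, ∠ ≈ 152.74°
|G| = 250000 · 2375.6 / 1.5676e+06 ≈ 378.86
Gain = 20 log₁₀(378.86) ≈ 51.57 dB
∠G = 32.66° − 152.74° = -120.08°

51.6 dB, -120.1°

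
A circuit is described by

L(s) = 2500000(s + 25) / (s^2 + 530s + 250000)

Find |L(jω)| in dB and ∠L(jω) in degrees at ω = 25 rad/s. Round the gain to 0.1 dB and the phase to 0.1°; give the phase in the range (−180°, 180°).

At s = jω = j25:
zero (s+25): 25 + j25 → |·| = √(25²+25²) = √1250 ≈ 35.355, ∠ = arctan(25/25) ≈ 45.00°
quadratic: (j25)² + 530·j25 + 250000 = 249375 + j13250 → |·| ≈ 2.4973e+05, ∠ ≈ 3.04°
|L| = 2500000 · 35.355 / 2.4973e+05 ≈ 353.93
Gain = 20 log₁₀(353.93) ≈ 50.98 dB
∠L = 45.00° − 3.04° = 41.96°

51.0 dB, 42.0°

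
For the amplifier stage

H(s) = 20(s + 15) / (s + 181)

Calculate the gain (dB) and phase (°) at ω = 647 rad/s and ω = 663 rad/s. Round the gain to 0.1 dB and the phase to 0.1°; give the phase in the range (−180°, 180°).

At s = jω = j647:
zero (s+15): 15 + j647 → |·| = √(15²+647²) = √418834 ≈ 647.17, ∠ = arctan(647/15) ≈ 88.67°
pole (s+181): 181 + j647 → |·| = √(181²+647²) = √451370 ≈ 671.84, ∠ = arctan(647/181) ≈ 74.37°
|H| = 20 · 647.17 / 671.84 ≈ 19.266
Gain = 20 log₁₀(19.266) ≈ 25.70 dB
∠H = 88.67° − 74.37° = 14.30°

At s = jω = j663:
zero (s+15): 15 + j663 → |·| = √(15²+663²) = √439794 ≈ 663.17, ∠ = arctan(663/15) ≈ 88.70°
pole (s+181): 181 + j663 → |·| = √(181²+663²) = √472330 ≈ 687.26, ∠ = arctan(663/181) ≈ 74.73°
|H| = 20 · 663.17 / 687.26 ≈ 19.299
Gain = 20 log₁₀(19.299) ≈ 25.71 dB
∠H = 88.70° − 74.73° = 13.97°

ω = 647: 25.7 dB, 14.3°; ω = 663: 25.7 dB, 14.0°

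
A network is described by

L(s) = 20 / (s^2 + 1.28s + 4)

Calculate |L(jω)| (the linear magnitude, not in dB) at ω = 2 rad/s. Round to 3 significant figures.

7.81

At s = jω = j2:
quadratic: (j2)² + 1.28·j2 + 4 = 0 + j2.56 → |·| ≈ 2.56, ∠ ≈ 90.00°
|L| = 20 / 2.56 ≈ 7.8125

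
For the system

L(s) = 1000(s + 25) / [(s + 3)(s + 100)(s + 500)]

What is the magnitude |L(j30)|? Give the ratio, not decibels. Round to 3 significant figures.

0.0248

At s = jω = j30:
zero (s+25): 25 + j30 → |·| = √(25²+30²) = √1525 ≈ 39.051, ∠ = arctan(30/25) ≈ 50.19°
pole (s+3): 3 + j30 → |·| = √(3²+30²) = √909 ≈ 30.15, ∠ = arctan(30/3) ≈ 84.29°
pole (s+100): 100 + j30 → |·| = √(100²+30²) = √10900 ≈ 104.4, ∠ = arctan(30/100) ≈ 16.70°
pole (s+500): 500 + j30 → |·| = √(500²+30²) = √250900 ≈ 500.9, ∠ = arctan(30/500) ≈ 3.43°
|L| = 1000 · 39.051 / 1.5767e+06 ≈ 0.024768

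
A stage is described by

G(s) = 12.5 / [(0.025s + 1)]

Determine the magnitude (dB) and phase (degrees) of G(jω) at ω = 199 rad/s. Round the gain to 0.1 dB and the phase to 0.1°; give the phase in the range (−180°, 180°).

7.8 dB, -78.6°

At ω = 199 rad/s:
pole (1 + j199·0.025) = 1 + j4.975 → |·| ≈ 5.0745, ∠ ≈ 78.63°
|G| = 12.5 · 1 / (5.0745) ≈ 2.4633
Gain = 20 log₁₀(2.4633) ≈ 7.83 dB
∠G = (0°) − (78.63°) = -78.63°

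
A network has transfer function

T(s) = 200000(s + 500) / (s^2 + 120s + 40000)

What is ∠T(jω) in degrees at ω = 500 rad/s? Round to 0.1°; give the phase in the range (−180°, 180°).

-119.1°

At s = jω = j500:
zero (s+500): 500 + j500 → |·| = √(500²+500²) = √500000 ≈ 707.11, ∠ = arctan(500/500) ≈ 45.00°
quadratic: (j500)² + 120·j500 + 40000 = -210000 + j60000 → |·| ≈ 2.184e+05, ∠ ≈ 164.05°
∠T = 45.00° − 164.05° = -119.05°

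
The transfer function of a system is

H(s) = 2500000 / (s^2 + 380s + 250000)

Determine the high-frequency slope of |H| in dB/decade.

-40 dB/decade

Each pole contributes −20 dB/decade at high frequency; each zero contributes +20 dB/decade.
Net: 0 zero(s) − 2 pole(s) → -40 dB/decade.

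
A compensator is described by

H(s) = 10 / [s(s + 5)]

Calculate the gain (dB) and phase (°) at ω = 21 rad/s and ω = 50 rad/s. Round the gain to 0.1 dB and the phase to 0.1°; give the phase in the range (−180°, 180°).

At s = jω = j21:
pole (s+5): 5 + j21 → |·| = √(5²+21²) = √466 ≈ 21.587, ∠ = arctan(21/5) ≈ 76.61°
pole at origin: |s| = 21, ∠ = 90.00° (in denominator)
|H| = 10 / 453.33 ≈ 0.022059
Gain = 20 log₁₀(0.022059) ≈ -33.13 dB
∠H = 0.00° − 166.61° = -166.61°

At s = jω = j50:
pole (s+5): 5 + j50 → |·| = √(5²+50²) = √2525 ≈ 50.249, ∠ = arctan(50/5) ≈ 84.29°
pole at origin: |s| = 50, ∠ = 90.00° (in denominator)
|H| = 10 / 2512.5 ≈ 0.0039801
Gain = 20 log₁₀(0.0039801) ≈ -48.00 dB
∠H = 0.00° − 174.29° = -174.29°

ω = 21: -33.1 dB, -166.6°; ω = 50: -48.0 dB, -174.3°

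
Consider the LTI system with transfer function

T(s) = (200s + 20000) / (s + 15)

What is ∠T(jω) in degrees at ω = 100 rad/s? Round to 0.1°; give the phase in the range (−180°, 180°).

-36.5°

Substitute s = j100:
Numerator: 200(j100) + 20000 = 20000 + j20000
Denominator: (j100) + 15 = 15 + j100
|N| = √(20000² + 20000²) ≈ 28284, ∠N ≈ 45.00°
|D| = √(15² + 100²) ≈ 101.12, ∠D ≈ 81.47°
∠T = 45.00° − 81.47° = -36.47°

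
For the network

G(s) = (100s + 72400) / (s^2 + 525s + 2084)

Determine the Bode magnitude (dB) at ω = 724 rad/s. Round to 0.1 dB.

Substitute s = j724:
Numerator: 100(j724) + 72400 = 72400 + j72400
Denominator: (j724)^2 + 525(j724) + 2084 = -522092 + j380100
|N| = √(72400² + 72400²) ≈ 1.0239e+05, ∠N ≈ 45.00°
|D| = √(522092² + 380100²) ≈ 6.458e+05, ∠D ≈ 143.94°
|G| = 1.0239e+05 / 6.458e+05 ≈ 0.15855
Gain = 20 log₁₀(0.15855) ≈ -16.00 dB

-16.0 dB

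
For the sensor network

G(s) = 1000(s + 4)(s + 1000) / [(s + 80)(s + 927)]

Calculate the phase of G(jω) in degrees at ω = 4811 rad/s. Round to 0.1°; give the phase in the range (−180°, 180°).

At s = jω = j4811:
zero (s+4): 4 + j4811 → |·| = √(4²+4811²) = √23145737 ≈ 4811, ∠ = arctan(4811/4) ≈ 89.95°
zero (s+1000): 1000 + j4811 → |·| = √(1000²+4811²) = √24145721 ≈ 4913.8, ∠ = arctan(4811/1000) ≈ 78.26°
pole (s+80): 80 + j4811 → |·| = √(80²+4811²) = √23152121 ≈ 4811.7, ∠ = arctan(4811/80) ≈ 89.05°
pole (s+927): 927 + j4811 → |·| = √(927²+4811²) = √24005050 ≈ 4899.5, ∠ = arctan(4811/927) ≈ 79.09°
∠G = 168.21° − 168.14° = 0.07°

0.1°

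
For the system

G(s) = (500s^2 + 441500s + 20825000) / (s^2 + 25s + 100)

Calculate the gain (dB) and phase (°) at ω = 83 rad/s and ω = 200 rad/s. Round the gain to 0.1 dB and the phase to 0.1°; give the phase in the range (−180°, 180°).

ω = 83: 75.1 dB, -98.4°; ω = 200: 66.8 dB, -83.4°

Substitute s = j83:
Numerator: 500(j83)^2 + 441500(j83) + 20825000 = 17380500 + j36644500
Denominator: (j83)^2 + 25(j83) + 100 = -6789 + j2075
|N| = √(17380500² + 36644500²) ≈ 4.0557e+07, ∠N ≈ 64.62°
|D| = √(6789² + 2075²) ≈ 7099, ∠D ≈ 163.00°
|G| = 4.0557e+07 / 7099 ≈ 5713.1
Gain = 20 log₁₀(5713.1) ≈ 75.14 dB
∠G = 64.62° − 163.00° = -98.38°

Substitute s = j200:
Numerator: 500(j200)^2 + 441500(j200) + 20825000 = 825000 + j88300000
Denominator: (j200)^2 + 25(j200) + 100 = -39900 + j5000
|N| = √(825000² + 88300000²) ≈ 8.8304e+07, ∠N ≈ 89.46°
|D| = √(39900² + 5000²) ≈ 40212, ∠D ≈ 172.86°
|G| = 8.8304e+07 / 40212 ≈ 2196
Gain = 20 log₁₀(2196) ≈ 66.83 dB
∠G = 89.46° − 172.86° = -83.40°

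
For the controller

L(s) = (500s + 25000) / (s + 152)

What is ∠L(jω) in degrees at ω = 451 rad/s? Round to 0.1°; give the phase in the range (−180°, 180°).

Substitute s = j451:
Numerator: 500(j451) + 25000 = 25000 + j225500
Denominator: (j451) + 152 = 152 + j451
|N| = √(25000² + 225500²) ≈ 2.2688e+05, ∠N ≈ 83.67°
|D| = √(152² + 451²) ≈ 475.93, ∠D ≈ 71.37°
∠L = 83.67° − 71.37° = 12.30°

12.3°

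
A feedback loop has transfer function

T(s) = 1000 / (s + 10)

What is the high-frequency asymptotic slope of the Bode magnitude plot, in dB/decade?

-20 dB/decade

Each pole contributes −20 dB/decade at high frequency; each zero contributes +20 dB/decade.
Net: 0 zero(s) − 1 pole(s) → -20 dB/decade.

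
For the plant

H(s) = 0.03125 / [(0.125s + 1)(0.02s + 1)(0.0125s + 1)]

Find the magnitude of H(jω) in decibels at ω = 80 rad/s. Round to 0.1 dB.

-58.7 dB

At ω = 80 rad/s:
pole (1 + j80·0.125) = 1 + j10 → |·| ≈ 10.05, ∠ ≈ 84.29°
pole (1 + j80·0.02) = 1 + j1.6 → |·| ≈ 1.8868, ∠ ≈ 57.99°
pole (1 + j80·0.0125) = 1 + j1 → |·| ≈ 1.4142, ∠ ≈ 45.00°
|H| = 0.03125 · 1 / (10.05 · 1.8868 · 1.4142) ≈ 0.0011653
Gain = 20 log₁₀(0.0011653) ≈ -58.67 dB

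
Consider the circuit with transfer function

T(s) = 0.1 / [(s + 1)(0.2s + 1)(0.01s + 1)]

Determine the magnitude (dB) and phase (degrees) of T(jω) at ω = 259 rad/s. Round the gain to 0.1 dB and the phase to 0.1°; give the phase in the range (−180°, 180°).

-111.4 dB, 112.4°

At ω = 259 rad/s:
pole (1 + j259·1) = 1 + j259 → |·| ≈ 259, ∠ ≈ 89.78°
pole (1 + j259·0.2) = 1 + j51.8 → |·| ≈ 51.81, ∠ ≈ 88.89°
pole (1 + j259·0.01) = 1 + j2.59 → |·| ≈ 2.7763, ∠ ≈ 68.89°
|T| = 0.1 · 1 / (259 · 51.81 · 2.7763) ≈ 2.6842e-06
Gain = 20 log₁₀(2.6842e-06) ≈ -111.42 dB
∠T = (0°) − (89.78° + 88.89° + 68.89°) = -247.56° ≡ 112.44° (principal value)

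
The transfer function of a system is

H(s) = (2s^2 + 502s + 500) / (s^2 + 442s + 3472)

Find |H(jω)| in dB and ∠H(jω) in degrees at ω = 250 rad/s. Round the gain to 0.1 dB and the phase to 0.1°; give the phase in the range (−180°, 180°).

Substitute s = j250:
Numerator: 2(j250)^2 + 502(j250) + 500 = -124500 + j125500
Denominator: (j250)^2 + 442(j250) + 3472 = -59028 + j110500
|N| = √(124500² + 125500²) ≈ 1.7678e+05, ∠N ≈ 134.77°
|D| = √(59028² + 110500²) ≈ 1.2528e+05, ∠D ≈ 118.11°
|H| = 1.7678e+05 / 1.2528e+05 ≈ 1.4111
Gain = 20 log₁₀(1.4111) ≈ 2.99 dB
∠H = 134.77° − 118.11° = 16.66°

3.0 dB, 16.7°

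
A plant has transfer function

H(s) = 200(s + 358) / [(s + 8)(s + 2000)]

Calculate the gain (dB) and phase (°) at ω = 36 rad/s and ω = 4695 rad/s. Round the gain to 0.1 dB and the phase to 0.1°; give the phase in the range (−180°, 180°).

ω = 36: -0.2 dB, -72.8°; ω = 4695: -28.1 dB, -71.2°

At s = jω = j36:
zero (s+358): 358 + j36 → |·| = √(358²+36²) = √129460 ≈ 359.81, ∠ = arctan(36/358) ≈ 5.74°
pole (s+8): 8 + j36 → |·| = √(8²+36²) = √1360 ≈ 36.878, ∠ = arctan(36/8) ≈ 77.47°
pole (s+2000): 2000 + j36 → |·| = √(2000²+36²) = √4001296 ≈ 2000.3, ∠ = arctan(36/2000) ≈ 1.03°
|H| = 200 · 359.81 / 73767 ≈ 0.97553
Gain = 20 log₁₀(0.97553) ≈ -0.22 dB
∠H = 5.74° − 78.50° = -72.76°

At s = jω = j4695:
zero (s+358): 358 + j4695 → |·| = √(358²+4695²) = √22171189 ≈ 4708.6, ∠ = arctan(4695/358) ≈ 85.64°
pole (s+8): 8 + j4695 → |·| = √(8²+4695²) = √22043089 ≈ 4695, ∠ = arctan(4695/8) ≈ 89.90°
pole (s+2000): 2000 + j4695 → |·| = √(2000²+4695²) = √26043025 ≈ 5103.2, ∠ = arctan(4695/2000) ≈ 66.93°
|H| = 200 · 4708.6 / 2.396e+07 ≈ 0.039304
Gain = 20 log₁₀(0.039304) ≈ -28.11 dB
∠H = 85.64° − 156.83° = -71.19°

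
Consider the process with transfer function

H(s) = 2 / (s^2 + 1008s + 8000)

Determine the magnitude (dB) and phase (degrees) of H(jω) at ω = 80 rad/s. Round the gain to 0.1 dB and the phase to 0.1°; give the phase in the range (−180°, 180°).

-92.1 dB, -88.9°

Substitute s = j80:
Numerator: 2 = 2 + j0
Denominator: (j80)^2 + 1008(j80) + 8000 = 1600 + j80640
|N| = √(2² + 0²) ≈ 2, ∠N ≈ 0.00°
|D| = √(1600² + 80640²) ≈ 80656, ∠D ≈ 88.86°
|H| = 2 / 80656 ≈ 2.4797e-05
Gain = 20 log₁₀(2.4797e-05) ≈ -92.11 dB
∠H = 0.00° − 88.86° = -88.86°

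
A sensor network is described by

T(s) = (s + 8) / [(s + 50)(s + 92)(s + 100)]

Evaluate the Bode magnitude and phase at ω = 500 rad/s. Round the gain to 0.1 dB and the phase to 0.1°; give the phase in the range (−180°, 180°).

-108.3 dB, -153.5°

At s = jω = j500:
zero (s+8): 8 + j500 → |·| = √(8²+500²) = √250064 ≈ 500.06, ∠ = arctan(500/8) ≈ 89.08°
pole (s+50): 50 + j500 → |·| = √(50²+500²) = √252500 ≈ 502.49, ∠ = arctan(500/50) ≈ 84.29°
pole (s+92): 92 + j500 → |·| = √(92²+500²) = √258464 ≈ 508.39, ∠ = arctan(500/92) ≈ 79.57°
pole (s+100): 100 + j500 → |·| = √(100²+500²) = √260000 ≈ 509.9, ∠ = arctan(500/100) ≈ 78.69°
|T| = 1 · 500.06 / 1.3026e+08 ≈ 3.8389e-06
Gain = 20 log₁₀(3.8389e-06) ≈ -108.32 dB
∠T = 89.08° − 242.55° = -153.47°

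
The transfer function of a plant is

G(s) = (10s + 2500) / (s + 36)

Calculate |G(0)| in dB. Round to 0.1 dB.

G(0) = 2500 / 36 ≈ 69.444
20 log₁₀(69.444) ≈ 36.83 dB

36.8 dB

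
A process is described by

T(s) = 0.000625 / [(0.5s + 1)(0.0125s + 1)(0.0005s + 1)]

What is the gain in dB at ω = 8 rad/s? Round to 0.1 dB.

-76.4 dB

At ω = 8 rad/s:
pole (1 + j8·0.5) = 1 + j4 → |·| ≈ 4.1231, ∠ ≈ 75.96°
pole (1 + j8·0.0125) = 1 + j0.1 → |·| ≈ 1.005, ∠ ≈ 5.71°
pole (1 + j8·0.0005) = 1 + j0.004 → |·| ≈ 1, ∠ ≈ 0.23°
|T| = 0.000625 · 1 / (4.1231 · 1.005 · 1) ≈ 0.00015083
Gain = 20 log₁₀(0.00015083) ≈ -76.43 dB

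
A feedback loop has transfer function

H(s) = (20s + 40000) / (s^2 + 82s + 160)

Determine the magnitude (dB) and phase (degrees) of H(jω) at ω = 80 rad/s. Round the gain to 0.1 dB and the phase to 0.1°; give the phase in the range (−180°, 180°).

12.9 dB, -131.3°

Substitute s = j80:
Numerator: 20(j80) + 40000 = 40000 + j1600
Denominator: (j80)^2 + 82(j80) + 160 = -6240 + j6560
|N| = √(40000² + 1600²) ≈ 40032, ∠N ≈ 2.29°
|D| = √(6240² + 6560²) ≈ 9053.8, ∠D ≈ 133.57°
|H| = 40032 / 9053.8 ≈ 4.4216
Gain = 20 log₁₀(4.4216) ≈ 12.91 dB
∠H = 2.29° − 133.57° = -131.28°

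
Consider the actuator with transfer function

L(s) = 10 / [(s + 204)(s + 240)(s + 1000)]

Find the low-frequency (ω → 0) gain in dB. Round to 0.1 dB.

L(0) = 10 / (204·240·1000) ≈ 2.0425e-07
20 log₁₀(2.0425e-07) ≈ -133.80 dB

-133.8 dB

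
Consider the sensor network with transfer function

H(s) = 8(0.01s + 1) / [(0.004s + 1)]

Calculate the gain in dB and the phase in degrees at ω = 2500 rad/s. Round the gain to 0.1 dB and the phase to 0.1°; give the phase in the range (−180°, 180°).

26.0 dB, 3.4°

At ω = 2500 rad/s:
zero (1 + j2500·0.01) = 1 + j25 → |·| ≈ 25.02, ∠ ≈ 87.71°
pole (1 + j2500·0.004) = 1 + j10 → |·| ≈ 10.05, ∠ ≈ 84.29°
|H| = 8 · 25.02 / (10.05) ≈ 19.916
Gain = 20 log₁₀(19.916) ≈ 25.98 dB
∠H = (87.71°) − (84.29°) = 3.42°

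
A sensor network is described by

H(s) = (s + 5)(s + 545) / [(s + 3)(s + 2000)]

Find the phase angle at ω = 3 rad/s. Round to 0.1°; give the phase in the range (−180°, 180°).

At s = jω = j3:
zero (s+5): 5 + j3 → |·| = √(5²+3²) = √34 ≈ 5.831, ∠ = arctan(3/5) ≈ 30.96°
zero (s+545): 545 + j3 → |·| = √(545²+3²) = √297034 ≈ 545.01, ∠ = arctan(3/545) ≈ 0.32°
pole (s+3): 3 + j3 → |·| = √(3²+3²) = √18 ≈ 4.2426, ∠ = arctan(3/3) ≈ 45.00°
pole (s+2000): 2000 + j3 → |·| = √(2000²+3²) = √4000009 ≈ 2000, ∠ = arctan(3/2000) ≈ 0.09°
∠H = 31.28° − 45.09° = -13.81°

-13.8°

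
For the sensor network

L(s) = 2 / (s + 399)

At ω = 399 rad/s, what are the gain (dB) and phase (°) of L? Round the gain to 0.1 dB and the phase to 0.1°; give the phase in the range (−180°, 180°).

Substitute s = j399:
Numerator: 2 = 2 + j0
Denominator: (j399) + 399 = 399 + j399
|N| = √(2² + 0²) ≈ 2, ∠N ≈ 0.00°
|D| = √(399² + 399²) ≈ 564.27, ∠D ≈ 45.00°
|L| = 2 / 564.27 ≈ 0.0035444
Gain = 20 log₁₀(0.0035444) ≈ -49.01 dB
∠L = 0.00° − 45.00° = -45.00°

-49.0 dB, -45.0°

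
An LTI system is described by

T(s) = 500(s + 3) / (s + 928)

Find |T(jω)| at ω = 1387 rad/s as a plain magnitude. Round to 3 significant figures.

416

At s = jω = j1387:
zero (s+3): 3 + j1387 → |·| = √(3²+1387²) = √1923778 ≈ 1387, ∠ = arctan(1387/3) ≈ 89.88°
pole (s+928): 928 + j1387 → |·| = √(928²+1387²) = √2784953 ≈ 1668.8, ∠ = arctan(1387/928) ≈ 56.21°
|T| = 500 · 1387 / 1668.8 ≈ 415.57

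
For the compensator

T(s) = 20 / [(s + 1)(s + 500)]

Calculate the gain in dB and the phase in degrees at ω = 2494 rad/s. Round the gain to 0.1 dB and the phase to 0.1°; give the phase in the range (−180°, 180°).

-110.0 dB, -168.6°

At s = jω = j2494:
pole (s+1): 1 + j2494 → |·| = √(1²+2494²) = √6220037 ≈ 2494, ∠ = arctan(2494/1) ≈ 89.98°
pole (s+500): 500 + j2494 → |·| = √(500²+2494²) = √6470036 ≈ 2543.6, ∠ = arctan(2494/500) ≈ 78.66°
|T| = 20 / 6.3437e+06 ≈ 3.1527e-06
Gain = 20 log₁₀(3.1527e-06) ≈ -110.03 dB
∠T = 0.00° − 168.64° = -168.64°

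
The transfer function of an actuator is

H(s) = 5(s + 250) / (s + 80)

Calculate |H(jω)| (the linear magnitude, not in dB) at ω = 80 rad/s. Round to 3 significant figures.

At s = jω = j80:
zero (s+250): 250 + j80 → |·| = √(250²+80²) = √68900 ≈ 262.49, ∠ = arctan(80/250) ≈ 17.74°
pole (s+80): 80 + j80 → |·| = √(80²+80²) = √12800 ≈ 113.14, ∠ = arctan(80/80) ≈ 45.00°
|H| = 5 · 262.49 / 113.14 ≈ 11.6

11.6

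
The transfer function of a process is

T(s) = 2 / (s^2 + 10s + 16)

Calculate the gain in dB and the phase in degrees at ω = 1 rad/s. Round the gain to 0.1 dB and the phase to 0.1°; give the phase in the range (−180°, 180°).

Substitute s = j1:
Numerator: 2 = 2 + j0
Denominator: (j1)^2 + 10(j1) + 16 = 15 + j10
|N| = √(2² + 0²) ≈ 2, ∠N ≈ 0.00°
|D| = √(15² + 10²) ≈ 18.028, ∠D ≈ 33.69°
|T| = 2 / 18.028 ≈ 0.11094
Gain = 20 log₁₀(0.11094) ≈ -19.10 dB
∠T = 0.00° − 33.69° = -33.69°

-19.1 dB, -33.7°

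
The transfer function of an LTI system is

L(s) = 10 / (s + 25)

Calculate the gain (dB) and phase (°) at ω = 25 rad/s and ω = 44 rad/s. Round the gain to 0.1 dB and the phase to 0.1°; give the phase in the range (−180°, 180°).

Substitute s = j25:
Numerator: 10 = 10 + j0
Denominator: (j25) + 25 = 25 + j25
|N| = √(10² + 0²) ≈ 10, ∠N ≈ 0.00°
|D| = √(25² + 25²) ≈ 35.355, ∠D ≈ 45.00°
|L| = 10 / 35.355 ≈ 0.28285
Gain = 20 log₁₀(0.28285) ≈ -10.97 dB
∠L = 0.00° − 45.00° = -45.00°

Substitute s = j44:
Numerator: 10 = 10 + j0
Denominator: (j44) + 25 = 25 + j44
|N| = √(10² + 0²) ≈ 10, ∠N ≈ 0.00°
|D| = √(25² + 44²) ≈ 50.606, ∠D ≈ 60.40°
|L| = 10 / 50.606 ≈ 0.19761
Gain = 20 log₁₀(0.19761) ≈ -14.08 dB
∠L = 0.00° − 60.40° = -60.40°

ω = 25: -11.0 dB, -45.0°; ω = 44: -14.1 dB, -60.4°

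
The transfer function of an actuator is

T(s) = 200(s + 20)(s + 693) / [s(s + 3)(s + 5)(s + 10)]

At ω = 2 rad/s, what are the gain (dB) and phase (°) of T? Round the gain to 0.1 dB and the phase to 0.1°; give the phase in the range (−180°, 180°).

At s = jω = j2:
zero (s+20): 20 + j2 → |·| = √(20²+2²) = √404 ≈ 20.1, ∠ = arctan(2/20) ≈ 5.71°
zero (s+693): 693 + j2 → |·| = √(693²+2²) = √480253 ≈ 693, ∠ = arctan(2/693) ≈ 0.17°
pole (s+3): 3 + j2 → |·| = √(3²+2²) = √13 ≈ 3.6056, ∠ = arctan(2/3) ≈ 33.69°
pole (s+5): 5 + j2 → |·| = √(5²+2²) = √29 ≈ 5.3852, ∠ = arctan(2/5) ≈ 21.80°
pole (s+10): 10 + j2 → |·| = √(10²+2²) = √104 ≈ 10.198, ∠ = arctan(2/10) ≈ 11.31°
pole at origin: |s| = 2, ∠ = 90.00° (in denominator)
|T| = 200 · 13929 / 396.03 ≈ 7034.3
Gain = 20 log₁₀(7034.3) ≈ 76.94 dB
∠T = 5.88° − 156.80° = -150.92°

76.9 dB, -150.9°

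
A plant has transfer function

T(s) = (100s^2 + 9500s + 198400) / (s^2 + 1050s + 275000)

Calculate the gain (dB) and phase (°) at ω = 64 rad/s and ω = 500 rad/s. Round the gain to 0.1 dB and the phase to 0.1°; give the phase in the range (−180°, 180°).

Substitute s = j64:
Numerator: 100(j64)^2 + 9500(j64) + 198400 = -211200 + j608000
Denominator: (j64)^2 + 1050(j64) + 275000 = 270904 + j67200
|N| = √(211200² + 608000²) ≈ 6.4364e+05, ∠N ≈ 109.16°
|D| = √(270904² + 67200²) ≈ 2.7911e+05, ∠D ≈ 13.93°
|T| = 6.4364e+05 / 2.7911e+05 ≈ 2.306
Gain = 20 log₁₀(2.306) ≈ 7.26 dB
∠T = 109.16° − 13.93° = 95.23°

Substitute s = j500:
Numerator: 100(j500)^2 + 9500(j500) + 198400 = -24801600 + j4750000
Denominator: (j500)^2 + 1050(j500) + 275000 = 25000 + j525000
|N| = √(24801600² + 4750000²) ≈ 2.5252e+07, ∠N ≈ 169.16°
|D| = √(25000² + 525000²) ≈ 5.2559e+05, ∠D ≈ 87.27°
|T| = 2.5252e+07 / 5.2559e+05 ≈ 48.045
Gain = 20 log₁₀(48.045) ≈ 33.63 dB
∠T = 169.16° − 87.27° = 81.89°

ω = 64: 7.3 dB, 95.2°; ω = 500: 33.6 dB, 81.9°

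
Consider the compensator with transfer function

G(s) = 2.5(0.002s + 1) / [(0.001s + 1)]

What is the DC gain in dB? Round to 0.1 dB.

8.0 dB

G(0) = 2.5 · 1 / 1 = 2.5
20 log₁₀(2.5) ≈ 7.96 dB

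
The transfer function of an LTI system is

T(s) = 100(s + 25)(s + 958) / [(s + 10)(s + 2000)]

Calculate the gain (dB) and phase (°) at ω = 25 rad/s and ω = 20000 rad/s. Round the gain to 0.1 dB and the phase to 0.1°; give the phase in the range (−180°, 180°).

ω = 25: 36.0 dB, -22.4°; ω = 20000: 40.0 dB, 2.9°

At s = jω = j25:
zero (s+25): 25 + j25 → |·| = √(25²+25²) = √1250 ≈ 35.355, ∠ = arctan(25/25) ≈ 45.00°
zero (s+958): 958 + j25 → |·| = √(958²+25²) = √918389 ≈ 958.33, ∠ = arctan(25/958) ≈ 1.49°
pole (s+10): 10 + j25 → |·| = √(10²+25²) = √725 ≈ 26.926, ∠ = arctan(25/10) ≈ 68.20°
pole (s+2000): 2000 + j25 → |·| = √(2000²+25²) = √4000625 ≈ 2000.2, ∠ = arctan(25/2000) ≈ 0.72°
|T| = 100 · 33882 / 53857 ≈ 62.911
Gain = 20 log₁₀(62.911) ≈ 35.97 dB
∠T = 46.49° − 68.92° = -22.43°

At s = jω = j20000:
zero (s+25): 25 + j20000 → |·| = √(25²+20000²) = √400000625 ≈ 20000, ∠ = arctan(20000/25) ≈ 89.93°
zero (s+958): 958 + j20000 → |·| = √(958²+20000²) = √400917764 ≈ 20023, ∠ = arctan(20000/958) ≈ 87.26°
pole (s+10): 10 + j20000 → |·| = √(10²+20000²) = √400000100 ≈ 20000, ∠ = arctan(20000/10) ≈ 89.97°
pole (s+2000): 2000 + j20000 → |·| = √(2000²+20000²) = √404000000 ≈ 20100, ∠ = arctan(20000/2000) ≈ 84.29°
|T| = 100 · 4.0046e+08 / 4.02e+08 ≈ 99.617
Gain = 20 log₁₀(99.617) ≈ 39.97 dB
∠T = 177.19° − 174.26° = 2.93°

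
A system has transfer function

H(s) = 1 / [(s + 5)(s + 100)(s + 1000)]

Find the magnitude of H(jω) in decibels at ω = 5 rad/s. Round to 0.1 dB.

At s = jω = j5:
pole (s+5): 5 + j5 → |·| = √(5²+5²) = √50 ≈ 7.0711, ∠ = arctan(5/5) ≈ 45.00°
pole (s+100): 100 + j5 → |·| = √(100²+5²) = √10025 ≈ 100.12, ∠ = arctan(5/100) ≈ 2.86°
pole (s+1000): 1000 + j5 → |·| = √(1000²+5²) = √1000025 ≈ 1000, ∠ = arctan(5/1000) ≈ 0.29°
|H| = 1 / 7.0796e+05 ≈ 1.4125e-06
Gain = 20 log₁₀(1.4125e-06) ≈ -117.00 dB

-117.0 dB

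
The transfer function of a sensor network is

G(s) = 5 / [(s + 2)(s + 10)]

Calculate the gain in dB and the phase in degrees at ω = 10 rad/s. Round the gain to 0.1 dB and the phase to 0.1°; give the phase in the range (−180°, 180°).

-29.2 dB, -123.7°

At s = jω = j10:
pole (s+2): 2 + j10 → |·| = √(2²+10²) = √104 ≈ 10.198, ∠ = arctan(10/2) ≈ 78.69°
pole (s+10): 10 + j10 → |·| = √(10²+10²) = √200 ≈ 14.142, ∠ = arctan(10/10) ≈ 45.00°
|G| = 5 / 144.22 ≈ 0.034669
Gain = 20 log₁₀(0.034669) ≈ -29.20 dB
∠G = 0.00° − 123.69° = -123.69°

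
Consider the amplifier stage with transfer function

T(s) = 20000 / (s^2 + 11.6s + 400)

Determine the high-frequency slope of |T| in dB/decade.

-40 dB/decade

Each pole contributes −20 dB/decade at high frequency; each zero contributes +20 dB/decade.
Net: 0 zero(s) − 2 pole(s) → -40 dB/decade.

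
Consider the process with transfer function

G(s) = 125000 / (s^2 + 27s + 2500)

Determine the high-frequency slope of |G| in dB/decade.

Each pole contributes −20 dB/decade at high frequency; each zero contributes +20 dB/decade.
Net: 0 zero(s) − 2 pole(s) → -40 dB/decade.

-40 dB/decade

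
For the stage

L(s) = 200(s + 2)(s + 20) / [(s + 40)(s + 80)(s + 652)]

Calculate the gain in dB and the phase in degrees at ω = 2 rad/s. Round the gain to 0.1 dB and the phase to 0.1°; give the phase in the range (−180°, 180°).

-45.3 dB, 46.2°

At s = jω = j2:
zero (s+2): 2 + j2 → |·| = √(2²+2²) = √8 ≈ 2.8284, ∠ = arctan(2/2) ≈ 45.00°
zero (s+20): 20 + j2 → |·| = √(20²+2²) = √404 ≈ 20.1, ∠ = arctan(2/20) ≈ 5.71°
pole (s+40): 40 + j2 → |·| = √(40²+2²) = √1604 ≈ 40.05, ∠ = arctan(2/40) ≈ 2.86°
pole (s+80): 80 + j2 → |·| = √(80²+2²) = √6404 ≈ 80.025, ∠ = arctan(2/80) ≈ 1.43°
pole (s+652): 652 + j2 → |·| = √(652²+2²) = √425108 ≈ 652, ∠ = arctan(2/652) ≈ 0.18°
|L| = 200 · 56.851 / 2.0897e+06 ≈ 0.0054411
Gain = 20 log₁₀(0.0054411) ≈ -45.29 dB
∠L = 50.71° − 4.47° = 46.24°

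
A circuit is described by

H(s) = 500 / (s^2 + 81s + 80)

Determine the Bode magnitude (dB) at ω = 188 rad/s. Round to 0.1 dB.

Substitute s = j188:
Numerator: 500 = 500 + j0
Denominator: (j188)^2 + 81(j188) + 80 = -35264 + j15228
|N| = √(500² + 0²) ≈ 500, ∠N ≈ 0.00°
|D| = √(35264² + 15228²) ≈ 38411, ∠D ≈ 156.64°
|H| = 500 / 38411 ≈ 0.013017
Gain = 20 log₁₀(0.013017) ≈ -37.71 dB

-37.7 dB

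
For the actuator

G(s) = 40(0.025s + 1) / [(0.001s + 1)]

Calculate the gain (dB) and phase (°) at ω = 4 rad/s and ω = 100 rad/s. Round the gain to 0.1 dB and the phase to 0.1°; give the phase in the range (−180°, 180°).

At ω = 4 rad/s:
zero (1 + j4·0.025) = 1 + j0.1 → |·| ≈ 1.005, ∠ ≈ 5.71°
pole (1 + j4·0.001) = 1 + j0.004 → |·| ≈ 1, ∠ ≈ 0.23°
|G| = 40 · 1.005 / (1) ≈ 40.2
Gain = 20 log₁₀(40.2) ≈ 32.08 dB
∠G = (5.71°) − (0.23°) = 5.48°

At ω = 100 rad/s:
zero (1 + j100·0.025) = 1 + j2.5 → |·| ≈ 2.6926, ∠ ≈ 68.20°
pole (1 + j100·0.001) = 1 + j0.1 → |·| ≈ 1.005, ∠ ≈ 5.71°
|G| = 40 · 2.6926 / (1.005) ≈ 107.17
Gain = 20 log₁₀(107.17) ≈ 40.60 dB
∠G = (68.20°) − (5.71°) = 62.49°

ω = 4: 32.1 dB, 5.5°; ω = 100: 40.6 dB, 62.5°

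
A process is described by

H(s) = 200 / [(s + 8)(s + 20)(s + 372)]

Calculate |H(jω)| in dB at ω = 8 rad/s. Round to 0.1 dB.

-53.1 dB

At s = jω = j8:
pole (s+8): 8 + j8 → |·| = √(8²+8²) = √128 ≈ 11.314, ∠ = arctan(8/8) ≈ 45.00°
pole (s+20): 20 + j8 → |·| = √(20²+8²) = √464 ≈ 21.541, ∠ = arctan(8/20) ≈ 21.80°
pole (s+372): 372 + j8 → |·| = √(372²+8²) = √138448 ≈ 372.09, ∠ = arctan(8/372) ≈ 1.23°
|H| = 200 / 90684 ≈ 0.0022055
Gain = 20 log₁₀(0.0022055) ≈ -53.13 dB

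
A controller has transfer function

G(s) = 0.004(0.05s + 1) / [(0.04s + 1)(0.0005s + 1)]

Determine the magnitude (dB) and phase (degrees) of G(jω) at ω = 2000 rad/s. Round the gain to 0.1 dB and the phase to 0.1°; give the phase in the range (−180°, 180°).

At ω = 2000 rad/s:
zero (1 + j2000·0.05) = 1 + j100 → |·| ≈ 100, ∠ ≈ 89.43°
pole (1 + j2000·0.04) = 1 + j80 → |·| ≈ 80.006, ∠ ≈ 89.28°
pole (1 + j2000·0.0005) = 1 + j1 → |·| ≈ 1.4142, ∠ ≈ 45.00°
|G| = 0.004 · 100 / (80.006 · 1.4142) ≈ 0.0035353
Gain = 20 log₁₀(0.0035353) ≈ -49.03 dB
∠G = (89.43°) − (89.28° + 45.00°) = -44.85°

-49.0 dB, -44.9°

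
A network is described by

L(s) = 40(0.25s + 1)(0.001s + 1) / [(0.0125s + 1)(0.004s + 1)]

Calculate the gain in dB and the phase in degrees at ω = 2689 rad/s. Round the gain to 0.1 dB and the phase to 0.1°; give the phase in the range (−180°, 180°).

At ω = 2689 rad/s:
zero (1 + j2689·0.25) = 1 + j672.25 → |·| ≈ 672.25, ∠ ≈ 89.91°
zero (1 + j2689·0.001) = 1 + j2.689 → |·| ≈ 2.8689, ∠ ≈ 69.60°
pole (1 + j2689·0.0125) = 1 + j33.6125 → |·| ≈ 33.627, ∠ ≈ 88.30°
pole (1 + j2689·0.004) = 1 + j10.756 → |·| ≈ 10.802, ∠ ≈ 84.69°
|L| = 40 · 672.25 · 2.8689 / (33.627 · 10.802) ≈ 212.38
Gain = 20 log₁₀(212.38) ≈ 46.54 dB
∠L = (89.91° + 69.60°) − (88.30° + 84.69°) = -13.48°

46.5 dB, -13.5°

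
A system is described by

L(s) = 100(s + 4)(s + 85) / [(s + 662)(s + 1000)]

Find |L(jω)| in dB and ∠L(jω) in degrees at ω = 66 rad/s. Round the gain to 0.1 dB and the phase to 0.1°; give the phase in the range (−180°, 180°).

At s = jω = j66:
zero (s+4): 4 + j66 → |·| = √(4²+66²) = √4372 ≈ 66.121, ∠ = arctan(66/4) ≈ 86.53°
zero (s+85): 85 + j66 → |·| = √(85²+66²) = √11581 ≈ 107.62, ∠ = arctan(66/85) ≈ 37.83°
pole (s+662): 662 + j66 → |·| = √(662²+66²) = √442600 ≈ 665.28, ∠ = arctan(66/662) ≈ 5.69°
pole (s+1000): 1000 + j66 → |·| = √(1000²+66²) = √1004356 ≈ 1002.2, ∠ = arctan(66/1000) ≈ 3.78°
|L| = 100 · 7115.9 / 6.6674e+05 ≈ 1.0673
Gain = 20 log₁₀(1.0673) ≈ 0.57 dB
∠L = 124.36° − 9.47° = 114.89°

0.6 dB, 114.9°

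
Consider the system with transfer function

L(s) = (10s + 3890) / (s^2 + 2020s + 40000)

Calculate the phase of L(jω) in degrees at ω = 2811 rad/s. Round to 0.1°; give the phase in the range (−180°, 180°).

-62.0°

Substitute s = j2811:
Numerator: 10(j2811) + 3890 = 3890 + j28110
Denominator: (j2811)^2 + 2020(j2811) + 40000 = -7861721 + j5678220
|N| = √(3890² + 28110²) ≈ 28378, ∠N ≈ 82.12°
|D| = √(7861721² + 5678220²) ≈ 9.6979e+06, ∠D ≈ 144.16°
∠L = 82.12° − 144.16° = -62.04°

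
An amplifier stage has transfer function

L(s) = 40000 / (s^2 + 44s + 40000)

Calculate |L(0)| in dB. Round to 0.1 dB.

0.0 dB

L(0) = 40000 / 40000 = 1
20 log₁₀(1) ≈ 0.00 dB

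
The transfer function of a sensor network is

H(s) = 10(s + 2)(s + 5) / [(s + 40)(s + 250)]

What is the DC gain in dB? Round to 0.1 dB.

H(0) = 10·2·5 / (40·250) = 0.01
20 log₁₀(0.01) ≈ -40.00 dB

-40.0 dB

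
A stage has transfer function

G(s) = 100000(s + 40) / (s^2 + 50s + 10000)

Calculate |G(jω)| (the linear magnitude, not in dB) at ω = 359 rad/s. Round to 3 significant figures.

300

At s = jω = j359:
zero (s+40): 40 + j359 → |·| = √(40²+359²) = √130481 ≈ 361.22, ∠ = arctan(359/40) ≈ 83.64°
quadratic: (j359)² + 50·j359 + 10000 = -118881 + j17950 → |·| ≈ 1.2023e+05, ∠ ≈ 171.41°
|G| = 100000 · 361.22 / 1.2023e+05 ≈ 300.44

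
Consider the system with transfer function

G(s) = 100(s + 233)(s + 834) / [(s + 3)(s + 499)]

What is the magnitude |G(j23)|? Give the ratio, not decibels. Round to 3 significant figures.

1.69e+03

At s = jω = j23:
zero (s+233): 233 + j23 → |·| = √(233²+23²) = √54818 ≈ 234.13, ∠ = arctan(23/233) ≈ 5.64°
zero (s+834): 834 + j23 → |·| = √(834²+23²) = √696085 ≈ 834.32, ∠ = arctan(23/834) ≈ 1.58°
pole (s+3): 3 + j23 → |·| = √(3²+23²) = √538 ≈ 23.195, ∠ = arctan(23/3) ≈ 82.57°
pole (s+499): 499 + j23 → |·| = √(499²+23²) = √249530 ≈ 499.53, ∠ = arctan(23/499) ≈ 2.64°
|G| = 100 · 1.9534e+05 / 11587 ≈ 1685.9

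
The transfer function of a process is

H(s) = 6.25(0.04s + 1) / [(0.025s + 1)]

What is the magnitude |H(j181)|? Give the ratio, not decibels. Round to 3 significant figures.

9.86

At ω = 181 rad/s:
zero (1 + j181·0.04) = 1 + j7.24 → |·| ≈ 7.3087, ∠ ≈ 82.14°
pole (1 + j181·0.025) = 1 + j4.525 → |·| ≈ 4.6342, ∠ ≈ 77.54°
|H| = 6.25 · 7.3087 / (4.6342) ≈ 9.857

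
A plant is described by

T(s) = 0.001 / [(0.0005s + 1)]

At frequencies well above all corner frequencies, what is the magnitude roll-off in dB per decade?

Each pole contributes −20 dB/decade at high frequency; each zero contributes +20 dB/decade.
Net: 0 zero(s) − 1 pole(s) → -20 dB/decade.

-20 dB/decade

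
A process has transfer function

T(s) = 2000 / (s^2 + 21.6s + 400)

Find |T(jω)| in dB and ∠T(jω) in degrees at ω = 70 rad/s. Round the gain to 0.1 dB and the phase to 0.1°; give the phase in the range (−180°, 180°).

-7.5 dB, -161.4°

At s = jω = j70:
quadratic: (j70)² + 21.6·j70 + 400 = -4500 + j1512 → |·| ≈ 4747.2, ∠ ≈ 161.43°
|T| = 2000 / 4747.2 ≈ 0.4213
Gain = 20 log₁₀(0.4213) ≈ -7.51 dB
∠T = 0.00° − 161.43° = -161.43°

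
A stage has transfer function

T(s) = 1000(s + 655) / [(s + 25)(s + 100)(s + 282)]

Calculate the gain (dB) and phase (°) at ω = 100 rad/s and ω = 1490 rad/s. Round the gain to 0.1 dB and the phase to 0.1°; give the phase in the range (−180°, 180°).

At s = jω = j100:
zero (s+655): 655 + j100 → |·| = √(655²+100²) = √439025 ≈ 662.59, ∠ = arctan(100/655) ≈ 8.68°
pole (s+25): 25 + j100 → |·| = √(25²+100²) = √10625 ≈ 103.08, ∠ = arctan(100/25) ≈ 75.96°
pole (s+100): 100 + j100 → |·| = √(100²+100²) = √20000 ≈ 141.42, ∠ = arctan(100/100) ≈ 45.00°
pole (s+282): 282 + j100 → |·| = √(282²+100²) = √89524 ≈ 299.21, ∠ = arctan(100/282) ≈ 19.53°
|T| = 1000 · 662.59 / 4.3618e+06 ≈ 0.15191
Gain = 20 log₁₀(0.15191) ≈ -16.37 dB
∠T = 8.68° − 140.49° = -131.81°

At s = jω = j1490:
zero (s+655): 655 + j1490 → |·| = √(655²+1490²) = √2649125 ≈ 1627.6, ∠ = arctan(1490/655) ≈ 66.27°
pole (s+25): 25 + j1490 → |·| = √(25²+1490²) = √2220725 ≈ 1490.2, ∠ = arctan(1490/25) ≈ 89.04°
pole (s+100): 100 + j1490 → |·| = √(100²+1490²) = √2230100 ≈ 1493.4, ∠ = arctan(1490/100) ≈ 86.16°
pole (s+282): 282 + j1490 → |·| = √(282²+1490²) = √2299624 ≈ 1516.5, ∠ = arctan(1490/282) ≈ 79.28°
|T| = 1000 · 1627.6 / 3.3749e+09 ≈ 0.00048227
Gain = 20 log₁₀(0.00048227) ≈ -66.33 dB
∠T = 66.27° − 254.48° = -188.21° ≡ 171.79° (principal value)

ω = 100: -16.4 dB, -131.8°; ω = 1490: -66.3 dB, 171.8°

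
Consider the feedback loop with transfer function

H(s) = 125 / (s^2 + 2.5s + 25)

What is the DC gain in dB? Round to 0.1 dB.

H(0) = 125 / 25 = 5
20 log₁₀(5) ≈ 13.98 dB

14.0 dB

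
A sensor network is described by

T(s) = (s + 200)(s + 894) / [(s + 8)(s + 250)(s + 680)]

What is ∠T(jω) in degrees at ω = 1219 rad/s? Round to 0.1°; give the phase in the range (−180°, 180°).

-94.5°

At s = jω = j1219:
zero (s+200): 200 + j1219 → |·| = √(200²+1219²) = √1525961 ≈ 1235.3, ∠ = arctan(1219/200) ≈ 80.68°
zero (s+894): 894 + j1219 → |·| = √(894²+1219²) = √2285197 ≈ 1511.7, ∠ = arctan(1219/894) ≈ 53.74°
pole (s+8): 8 + j1219 → |·| = √(8²+1219²) = √1486025 ≈ 1219, ∠ = arctan(1219/8) ≈ 89.62°
pole (s+250): 250 + j1219 → |·| = √(250²+1219²) = √1548461 ≈ 1244.4, ∠ = arctan(1219/250) ≈ 78.41°
pole (s+680): 680 + j1219 → |·| = √(680²+1219²) = √1948361 ≈ 1395.8, ∠ = arctan(1219/680) ≈ 60.85°
∠T = 134.42° − 228.88° = -94.46°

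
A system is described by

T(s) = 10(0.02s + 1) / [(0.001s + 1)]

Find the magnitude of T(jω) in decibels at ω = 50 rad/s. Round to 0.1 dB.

At ω = 50 rad/s:
zero (1 + j50·0.02) = 1 + j1 → |·| ≈ 1.4142, ∠ ≈ 45.00°
pole (1 + j50·0.001) = 1 + j0.05 → |·| ≈ 1.0012, ∠ ≈ 2.86°
|T| = 10 · 1.4142 / (1.0012) ≈ 14.125
Gain = 20 log₁₀(14.125) ≈ 23.00 dB

23.0 dB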